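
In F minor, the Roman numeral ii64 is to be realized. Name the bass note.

ii in F minor has root G; the chord is G-Bb-D.
The figure 64 means second inversion — the fifth is in the bass.

D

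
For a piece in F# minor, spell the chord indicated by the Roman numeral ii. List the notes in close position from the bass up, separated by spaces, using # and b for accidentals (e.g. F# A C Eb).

Scale degree 2 in F# minor is G#; here the chord built on it is altered to a minor triad. ii is the minor supertonic, borrowed from the parallel major (the Dorian ii).
So the chord is G#-B-D#, a minor triad.

G# B D#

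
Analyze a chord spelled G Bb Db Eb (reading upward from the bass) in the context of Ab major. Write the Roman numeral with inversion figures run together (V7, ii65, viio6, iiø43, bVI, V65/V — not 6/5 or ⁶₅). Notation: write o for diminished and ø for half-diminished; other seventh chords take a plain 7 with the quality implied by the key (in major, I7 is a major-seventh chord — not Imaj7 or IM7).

Stacked in thirds the chord is Eb-G-Bb-Db: a dominant seventh chord on Eb.
In Ab major, Eb is the dominant; the diatonic dominant seventh chord there is V7.
With G in the bass the chord is in first inversion, so the figured bass is 65.

V65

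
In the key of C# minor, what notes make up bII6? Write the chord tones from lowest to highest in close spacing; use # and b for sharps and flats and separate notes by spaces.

F# A D

bII6 is the Neapolitan sixth — a major triad on the lowered second degree, here in its customary first inversion. In C# minor that root is D.
So the chord is D-F#-A, a major triad.
With the 6 figure the chord is in first inversion; from the bass F# upward in close position it reads F#-A-D.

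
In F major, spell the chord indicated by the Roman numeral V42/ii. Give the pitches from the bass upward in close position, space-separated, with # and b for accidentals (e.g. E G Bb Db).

C D F# A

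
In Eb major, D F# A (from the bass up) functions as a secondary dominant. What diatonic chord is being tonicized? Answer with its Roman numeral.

iii

The chord is a major triad on D.
A dominant resolves down a perfect fifth: D → G. In Eb major, G is scale degree 3, i.e. iii.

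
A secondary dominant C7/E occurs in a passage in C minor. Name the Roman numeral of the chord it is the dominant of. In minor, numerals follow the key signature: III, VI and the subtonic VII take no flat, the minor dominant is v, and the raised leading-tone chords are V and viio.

The chord is a dominant seventh chord on C.
A dominant resolves down a perfect fifth: C → F. In C minor, F is scale degree 4, i.e. iv.

iv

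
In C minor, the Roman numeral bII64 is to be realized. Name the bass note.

Ab

bII in C minor has root Db; the chord is Db-F-Ab.
The figure 64 means second inversion — the fifth is in the bass.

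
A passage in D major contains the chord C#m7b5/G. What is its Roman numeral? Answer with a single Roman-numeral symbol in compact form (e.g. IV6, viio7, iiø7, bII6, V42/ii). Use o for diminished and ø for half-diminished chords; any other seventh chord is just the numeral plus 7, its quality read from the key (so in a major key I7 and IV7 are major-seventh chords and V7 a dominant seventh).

viiø43

The pitches C#-E-G-B form a half-diminished seventh chord rooted on C#.
In D major, C# is the leading tone; the diatonic half-diminished seventh chord there is viiø7.
With G in the bass the chord is in second inversion, so the figured bass is 43.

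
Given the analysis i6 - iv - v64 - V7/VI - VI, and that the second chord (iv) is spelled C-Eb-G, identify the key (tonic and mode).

The anchor chord is a minor triad on C, labeled iv.
iv on C implies C is the subdominant; that puts the tonic at G, and the lowercase numeral fits minor mode.

G minor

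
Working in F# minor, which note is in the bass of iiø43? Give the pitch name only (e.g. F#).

D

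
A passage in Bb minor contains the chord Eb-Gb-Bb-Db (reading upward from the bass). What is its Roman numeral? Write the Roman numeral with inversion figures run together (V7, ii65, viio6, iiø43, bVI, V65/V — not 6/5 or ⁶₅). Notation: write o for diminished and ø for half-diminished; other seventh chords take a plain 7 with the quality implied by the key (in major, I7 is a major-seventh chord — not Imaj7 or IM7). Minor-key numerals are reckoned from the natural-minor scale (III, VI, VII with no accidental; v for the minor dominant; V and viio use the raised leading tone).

Stacked in thirds the chord is Eb-Gb-Bb-Db: a minor seventh chord on Eb.
In Bb minor, Eb is the subdominant; the diatonic minor seventh chord there is iv7.

iv7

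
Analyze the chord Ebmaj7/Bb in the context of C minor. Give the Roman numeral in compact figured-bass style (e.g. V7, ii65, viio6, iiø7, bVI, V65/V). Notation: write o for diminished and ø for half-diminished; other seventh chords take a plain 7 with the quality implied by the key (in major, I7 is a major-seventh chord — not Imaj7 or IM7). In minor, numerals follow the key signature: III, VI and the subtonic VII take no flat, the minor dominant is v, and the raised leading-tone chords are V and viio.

The pitches Eb-G-Bb-D form a major seventh chord rooted on Eb.
In C minor, Eb is the mediant; the diatonic major seventh chord there is III7.
With Bb in the bass the chord is in second inversion, so the figured bass is 43.

III43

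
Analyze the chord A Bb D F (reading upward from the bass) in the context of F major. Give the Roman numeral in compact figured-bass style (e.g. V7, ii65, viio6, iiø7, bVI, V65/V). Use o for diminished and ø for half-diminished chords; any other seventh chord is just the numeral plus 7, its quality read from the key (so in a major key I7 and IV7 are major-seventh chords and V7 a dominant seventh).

IV42

The pitches Bb-D-F-A form a major seventh chord rooted on Bb.
In F major, Bb is the subdominant; the diatonic major seventh chord there is IV7.
With A in the bass the chord is in third inversion, so the figured bass is 42.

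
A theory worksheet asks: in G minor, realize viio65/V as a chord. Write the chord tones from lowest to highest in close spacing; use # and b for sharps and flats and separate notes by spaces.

E G Bb C#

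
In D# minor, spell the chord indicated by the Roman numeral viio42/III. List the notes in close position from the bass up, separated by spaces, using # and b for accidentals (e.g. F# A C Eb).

D E# G# B

viio42/III is a secondary leading-tone chord. The target III is F# in D# minor; the applied chord is rooted a semitone below, on E#.
Building a fully diminished seventh chord on E# gives E#-G#-B-D.
With the 42 figure the chord is in third inversion; from the bass D upward in close position it reads D-E#-G#-B.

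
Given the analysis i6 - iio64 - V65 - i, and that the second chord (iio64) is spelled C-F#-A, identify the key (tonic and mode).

iio64 is given as C-F#-A — a diminished triad with root F#.
Counting down one scale step from F# places the tonic on E; a diminished triad on degree 2 is diatonic only in minor.

E minor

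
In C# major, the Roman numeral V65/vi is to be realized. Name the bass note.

The applied chord V65/vi is rooted on E#: E#-G##-B#-D#.
The figure 65 means first inversion — the third is in the bass.

G##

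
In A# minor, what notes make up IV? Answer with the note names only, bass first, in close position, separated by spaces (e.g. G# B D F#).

Scale degree 4 in A# minor is D#; here the chord built on it is altered to a major triad. IV is the major subdominant, borrowed from the parallel major.
So the chord is D#-F##-A#.

D# F## A#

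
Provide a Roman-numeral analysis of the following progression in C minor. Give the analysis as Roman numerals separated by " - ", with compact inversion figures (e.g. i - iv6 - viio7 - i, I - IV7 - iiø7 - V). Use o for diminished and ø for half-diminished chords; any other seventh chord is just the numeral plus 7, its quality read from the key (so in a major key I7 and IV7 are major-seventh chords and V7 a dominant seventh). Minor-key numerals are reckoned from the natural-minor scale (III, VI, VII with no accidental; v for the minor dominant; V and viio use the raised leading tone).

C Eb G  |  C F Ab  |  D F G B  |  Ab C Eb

C-Eb-G: minor triad on C = scale degree 1 → i.
C-F-Ab has root F, degree 4 in C minor, so iv64.
D-F-G-B: dominant seventh chord on G = scale degree 5 → V43.
Ab-C-Eb: major triad on Ab = scale degree 6 → VI.

i - iv64 - V43 - VI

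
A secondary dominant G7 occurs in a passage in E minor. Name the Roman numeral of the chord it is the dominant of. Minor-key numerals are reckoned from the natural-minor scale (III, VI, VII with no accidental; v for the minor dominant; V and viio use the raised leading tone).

VI

The chord is a dominant seventh chord on G.
A dominant resolves down a perfect fifth: G → C. In E minor, C is scale degree 6, i.e. VI.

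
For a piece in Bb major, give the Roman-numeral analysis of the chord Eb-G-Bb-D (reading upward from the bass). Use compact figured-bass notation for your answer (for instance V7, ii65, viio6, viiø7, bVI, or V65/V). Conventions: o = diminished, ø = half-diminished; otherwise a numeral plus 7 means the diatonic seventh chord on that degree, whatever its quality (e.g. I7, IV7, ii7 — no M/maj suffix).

The pitches Eb-G-Bb-D form a major seventh chord rooted on Eb.
Eb is scale degree 4 in Bb major, and a major seventh chord on that degree is written IV7.

IV7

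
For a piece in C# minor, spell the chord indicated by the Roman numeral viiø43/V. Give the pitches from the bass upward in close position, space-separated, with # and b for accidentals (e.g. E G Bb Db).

The slash marks an applied leading-tone chord: viio of V. In C# minor, V is G#, so the leading tone to it is F##, a half step below.
Building a half-diminished seventh chord on F## gives F##-A#-C#-E#.
With the 43 figure the chord is in second inversion; from the bass C# upward in close position it reads C#-E#-F##-A#.

C# E# F## A#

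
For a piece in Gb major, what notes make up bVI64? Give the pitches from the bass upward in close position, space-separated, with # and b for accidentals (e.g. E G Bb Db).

Scale degree 6 in Gb major is Eb; lowering it a half step gives Ebb. bVI64 is a major triad on the lowered sixth degree, borrowed from the parallel minor.
So the chord is Ebb-Gb-Bbb, a major triad.
The figured bass 64 indicates second inversion, placing the fifth (Bbb) in the bass: Bbb-Ebb-Gb.

Bbb Ebb Gb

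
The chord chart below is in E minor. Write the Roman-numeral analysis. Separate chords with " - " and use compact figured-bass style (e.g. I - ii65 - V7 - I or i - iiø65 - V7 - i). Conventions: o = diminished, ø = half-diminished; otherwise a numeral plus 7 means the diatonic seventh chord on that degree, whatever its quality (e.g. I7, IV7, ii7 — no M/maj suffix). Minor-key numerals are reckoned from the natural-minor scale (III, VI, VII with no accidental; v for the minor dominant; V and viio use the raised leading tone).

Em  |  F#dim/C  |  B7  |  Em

i - iio64 - V7 - i

Em has root E, degree 1 in E minor, so i.
F#dim/C has root F#, degree 2 in E minor, so iio64.
B7: dominant seventh chord on B = scale degree 5 → V7.
Em: root E is the tonic; minor triad there is i.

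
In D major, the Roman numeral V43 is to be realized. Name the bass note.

E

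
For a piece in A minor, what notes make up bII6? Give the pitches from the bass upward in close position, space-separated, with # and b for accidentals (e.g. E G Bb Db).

D F Bb

bII6 is the Neapolitan sixth — a major triad on the lowered second degree, here in its customary first inversion. In A minor that root is Bb.
So the chord is Bb-D-F, a major triad.
With the 6 figure the chord is in first inversion; from the bass D upward in close position it reads D-F-Bb.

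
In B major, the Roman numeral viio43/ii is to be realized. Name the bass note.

F#

The applied chord viio43/ii is rooted on B#: B#-D#-F#-A.
The figure 43 means second inversion — the fifth is in the bass.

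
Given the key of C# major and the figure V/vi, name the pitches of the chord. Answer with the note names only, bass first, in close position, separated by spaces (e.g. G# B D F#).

E# G## B#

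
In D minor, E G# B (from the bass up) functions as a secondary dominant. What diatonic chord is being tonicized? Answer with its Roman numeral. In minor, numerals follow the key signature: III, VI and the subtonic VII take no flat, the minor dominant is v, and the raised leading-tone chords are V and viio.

V

The chord is a major triad on E.
A dominant resolves down a perfect fifth: E → A. In D minor, A is scale degree 5, i.e. V.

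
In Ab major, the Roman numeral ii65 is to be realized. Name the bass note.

ii in Ab major has root Bb; the chord is Bb-Db-F-Ab.
The figure 65 means first inversion — the third is in the bass.

Db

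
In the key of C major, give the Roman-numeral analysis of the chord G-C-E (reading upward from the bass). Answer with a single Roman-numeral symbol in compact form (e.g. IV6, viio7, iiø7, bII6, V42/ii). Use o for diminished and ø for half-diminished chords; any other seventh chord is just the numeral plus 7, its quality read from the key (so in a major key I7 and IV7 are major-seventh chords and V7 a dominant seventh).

I64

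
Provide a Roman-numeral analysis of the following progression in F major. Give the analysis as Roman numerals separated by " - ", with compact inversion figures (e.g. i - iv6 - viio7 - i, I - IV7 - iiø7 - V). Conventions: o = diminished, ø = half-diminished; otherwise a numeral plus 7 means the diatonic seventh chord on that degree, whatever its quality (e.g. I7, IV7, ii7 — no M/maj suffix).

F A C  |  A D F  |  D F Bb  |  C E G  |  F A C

I - vi64 - IV6 - V - I

F-A-C: major triad on F = scale degree 1 → I.
A-D-F: root D is the submediant; minor triad there is vi64.
D-F-Bb: major triad on Bb = scale degree 4 → IV6.
C-E-G: major triad on C = scale degree 5 → V.
F-A-C: root F is the tonic; major triad there is I.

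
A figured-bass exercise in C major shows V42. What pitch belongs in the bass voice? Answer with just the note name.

V in C major has root G; the chord is G-B-D-F.
The figure 42 means third inversion — the seventh is in the bass.

F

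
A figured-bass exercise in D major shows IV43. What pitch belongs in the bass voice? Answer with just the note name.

D

IV in D major has root G; the chord is G-B-D-F#.
The figure 43 means second inversion — the fifth is in the bass.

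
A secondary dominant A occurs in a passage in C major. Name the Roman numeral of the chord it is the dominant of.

ii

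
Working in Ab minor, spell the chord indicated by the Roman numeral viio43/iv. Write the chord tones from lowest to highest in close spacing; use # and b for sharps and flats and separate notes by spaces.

Gb Bbb C Eb

viio43/iv is a secondary leading-tone chord. The target iv is Db in Ab minor; the applied chord is rooted a semitone below, on C.
Building a fully diminished seventh chord on C gives C-Eb-Gb-Bbb.
With the 43 figure the chord is in second inversion; from the bass Gb upward in close position it reads Gb-Bbb-C-Eb.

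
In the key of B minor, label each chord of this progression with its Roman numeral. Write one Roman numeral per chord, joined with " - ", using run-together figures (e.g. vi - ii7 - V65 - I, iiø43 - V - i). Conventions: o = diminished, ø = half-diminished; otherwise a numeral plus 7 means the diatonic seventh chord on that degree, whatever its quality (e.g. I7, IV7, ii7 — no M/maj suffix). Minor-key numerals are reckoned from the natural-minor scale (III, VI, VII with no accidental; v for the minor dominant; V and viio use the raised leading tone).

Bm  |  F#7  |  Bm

i - V7 - i

Bm has root B, degree 1 in B minor, so i.
F#7: root F# is the dominant; dominant seventh chord there is V7.
Bm has root B, degree 1 in B minor, so i.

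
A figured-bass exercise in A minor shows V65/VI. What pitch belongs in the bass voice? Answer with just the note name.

The applied chord V65/VI is rooted on C: C-E-G-Bb.
The figure 65 means first inversion — the third is in the bass.

E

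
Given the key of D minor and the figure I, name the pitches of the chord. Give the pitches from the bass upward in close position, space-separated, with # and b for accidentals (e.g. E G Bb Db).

D F# A

I is the major tonic (Picardy third), borrowed from the parallel major. In D minor that root is D.
So the chord is D-F#-A, a major triad.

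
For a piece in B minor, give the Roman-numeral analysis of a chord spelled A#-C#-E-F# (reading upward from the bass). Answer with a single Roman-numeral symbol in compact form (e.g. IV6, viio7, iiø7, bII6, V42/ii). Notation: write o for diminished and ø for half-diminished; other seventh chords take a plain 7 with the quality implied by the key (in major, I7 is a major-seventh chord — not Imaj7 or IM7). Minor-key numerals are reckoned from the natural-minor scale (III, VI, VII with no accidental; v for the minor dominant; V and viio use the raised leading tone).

The pitches F#-A#-C#-E form a dominant seventh chord rooted on F#.
In B minor, F# is the dominant; the diatonic dominant seventh chord there is V7.
With A# in the bass the chord is in first inversion, so the figured bass is 65.

V65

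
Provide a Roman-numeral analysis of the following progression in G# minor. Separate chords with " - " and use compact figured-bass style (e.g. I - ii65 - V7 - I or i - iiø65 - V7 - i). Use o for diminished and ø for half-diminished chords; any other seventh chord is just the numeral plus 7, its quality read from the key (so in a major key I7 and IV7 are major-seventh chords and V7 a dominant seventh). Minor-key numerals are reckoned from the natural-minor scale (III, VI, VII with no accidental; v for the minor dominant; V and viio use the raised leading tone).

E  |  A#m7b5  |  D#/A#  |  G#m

VI - iiø7 - V64 - i

E has root E, degree 6 in G# minor, so VI.
A#m7b5 has root A#, degree 2 in G# minor, so iiø7.
D#/A# has root D#, degree 5 in G# minor, so V64.
G#m has root G#, degree 1 in G# minor, so i.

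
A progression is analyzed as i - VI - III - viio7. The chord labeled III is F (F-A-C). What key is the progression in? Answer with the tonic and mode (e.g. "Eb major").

III is given as F-A-C — a major triad with root F.
Counting down 2 scale steps from F places the tonic on D; a major triad on degree 3 is diatonic only in minor.

D minor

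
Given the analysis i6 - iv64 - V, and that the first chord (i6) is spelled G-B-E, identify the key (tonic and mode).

E minor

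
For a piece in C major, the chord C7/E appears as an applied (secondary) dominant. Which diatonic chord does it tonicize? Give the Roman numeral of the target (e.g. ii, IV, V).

IV

The chord is a dominant seventh chord on C.
A dominant resolves down a perfect fifth: C → F. In C major, F is scale degree 4, i.e. IV.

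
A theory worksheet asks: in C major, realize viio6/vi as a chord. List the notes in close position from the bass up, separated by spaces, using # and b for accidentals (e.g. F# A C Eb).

viio6/vi is a secondary leading-tone chord. The target vi is A in C major; the applied chord is rooted a semitone below, on G#.
Building a diminished triad on G# gives G#-B-D.
With the 6 figure the chord is in first inversion; from the bass B upward in close position it reads B-D-G#.

B D G#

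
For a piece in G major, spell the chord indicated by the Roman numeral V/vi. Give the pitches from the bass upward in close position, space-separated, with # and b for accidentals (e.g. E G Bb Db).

B D# F#

V/vi is a secondary dominant — the dominant triad of vi. vi in G major is E, so the applied chord's root is B, a perfect fifth above.
Building a major triad on B gives B-D#-F#.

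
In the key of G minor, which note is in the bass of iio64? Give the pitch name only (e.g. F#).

iio in G minor has root A; the chord is A-C-Eb.
The figure 64 means second inversion — the fifth is in the bass.

Eb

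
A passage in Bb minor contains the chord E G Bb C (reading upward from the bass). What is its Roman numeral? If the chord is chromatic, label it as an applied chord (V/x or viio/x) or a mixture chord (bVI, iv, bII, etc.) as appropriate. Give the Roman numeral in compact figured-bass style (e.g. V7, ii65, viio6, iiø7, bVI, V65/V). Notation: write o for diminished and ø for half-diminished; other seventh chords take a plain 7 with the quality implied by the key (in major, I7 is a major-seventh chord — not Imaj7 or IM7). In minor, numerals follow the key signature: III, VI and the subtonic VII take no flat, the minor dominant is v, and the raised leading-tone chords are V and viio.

Stacked in thirds the chord is C-E-G-Bb: a dominant seventh chord on C.
C is not a diatonic chord root with this quality in Bb minor, but it lies a perfect fifth above F (V), so the chord functions as an applied dominant of V.
With E in the bass the chord is in first inversion, so the figured bass is 65.

V65/V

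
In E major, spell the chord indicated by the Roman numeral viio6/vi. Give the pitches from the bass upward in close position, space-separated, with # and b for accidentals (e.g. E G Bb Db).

D# F# B#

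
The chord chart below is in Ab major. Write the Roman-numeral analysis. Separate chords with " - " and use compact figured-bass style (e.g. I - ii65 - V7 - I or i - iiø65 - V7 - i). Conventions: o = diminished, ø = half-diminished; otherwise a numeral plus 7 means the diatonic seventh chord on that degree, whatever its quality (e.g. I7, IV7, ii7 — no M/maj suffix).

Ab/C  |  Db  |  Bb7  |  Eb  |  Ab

I6 - IV - V7/V - V - I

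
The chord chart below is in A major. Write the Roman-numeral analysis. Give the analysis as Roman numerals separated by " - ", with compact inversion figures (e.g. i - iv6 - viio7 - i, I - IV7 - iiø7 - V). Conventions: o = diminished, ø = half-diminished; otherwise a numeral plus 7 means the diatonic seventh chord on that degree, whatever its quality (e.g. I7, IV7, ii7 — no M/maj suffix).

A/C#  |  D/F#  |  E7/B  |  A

A/C# has root A, degree 1 in A major, so I6.
D/F#: root D is the subdominant; major triad there is IV6.
E7/B has root E, degree 5 in A major, so V43.
A has root A, degree 1 in A major, so I.

I6 - IV6 - V43 - I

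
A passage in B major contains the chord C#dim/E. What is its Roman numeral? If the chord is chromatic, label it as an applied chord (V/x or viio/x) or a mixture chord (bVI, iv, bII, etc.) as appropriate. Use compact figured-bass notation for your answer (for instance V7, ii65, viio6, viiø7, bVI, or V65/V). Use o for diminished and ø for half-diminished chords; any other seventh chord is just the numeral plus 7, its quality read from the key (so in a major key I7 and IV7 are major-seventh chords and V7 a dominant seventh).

The pitches C#-E-G form a diminished triad rooted on C#.
C# is the second degree of B major. This is the diminished supertonic triad, borrowed from the parallel minor.
With E in the bass the chord is in first inversion, so the figured bass is 6.

iio6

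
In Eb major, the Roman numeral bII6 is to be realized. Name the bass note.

bII in Eb major has root Fb; the chord is Fb-Ab-Cb.
The figure 6 means first inversion — the third is in the bass.

Ab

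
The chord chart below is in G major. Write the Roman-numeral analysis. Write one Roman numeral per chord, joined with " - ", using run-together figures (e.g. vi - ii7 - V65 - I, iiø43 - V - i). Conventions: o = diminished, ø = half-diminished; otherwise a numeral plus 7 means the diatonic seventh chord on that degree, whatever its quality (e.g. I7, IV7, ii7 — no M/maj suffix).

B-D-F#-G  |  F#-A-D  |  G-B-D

B-D-F#-G: major seventh chord on G = scale degree 1 → I65.
F#-A-D: root D is the dominant; major triad there is V6.
G-B-D: root G is the tonic; major triad there is I.

I65 - V6 - I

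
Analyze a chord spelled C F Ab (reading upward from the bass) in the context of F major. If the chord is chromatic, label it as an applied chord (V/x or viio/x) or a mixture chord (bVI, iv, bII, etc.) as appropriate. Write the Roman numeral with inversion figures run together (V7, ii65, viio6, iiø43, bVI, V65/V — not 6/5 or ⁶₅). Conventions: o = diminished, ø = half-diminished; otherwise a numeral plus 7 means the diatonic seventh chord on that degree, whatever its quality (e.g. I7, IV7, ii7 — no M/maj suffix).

i64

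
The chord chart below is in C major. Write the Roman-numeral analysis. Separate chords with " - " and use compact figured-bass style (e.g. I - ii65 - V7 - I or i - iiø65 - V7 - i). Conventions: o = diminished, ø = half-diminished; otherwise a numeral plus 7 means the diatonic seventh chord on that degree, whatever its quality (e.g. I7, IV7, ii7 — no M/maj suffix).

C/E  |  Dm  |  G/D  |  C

I6 - ii - V64 - I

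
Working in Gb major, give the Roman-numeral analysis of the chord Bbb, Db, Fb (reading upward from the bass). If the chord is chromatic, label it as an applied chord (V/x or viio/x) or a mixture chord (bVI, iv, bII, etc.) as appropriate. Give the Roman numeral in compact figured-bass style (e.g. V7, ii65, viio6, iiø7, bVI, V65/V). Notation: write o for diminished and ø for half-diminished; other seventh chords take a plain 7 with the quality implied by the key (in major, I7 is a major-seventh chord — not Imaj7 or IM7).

bIII

The pitches Bbb-Db-Fb form a major triad rooted on Bbb.
Bbb is the lowered third degree of Gb major (diatonic 3 would be Bb). This is a major triad on the lowered third degree, borrowed from the parallel minor.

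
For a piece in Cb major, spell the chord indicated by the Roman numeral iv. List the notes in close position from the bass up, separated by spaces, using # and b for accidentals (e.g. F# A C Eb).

Fb Abb Cb

iv is the minor subdominant, borrowed from the parallel minor. In Cb major that root is Fb.
So the chord is Fb-Abb-Cb, a minor triad.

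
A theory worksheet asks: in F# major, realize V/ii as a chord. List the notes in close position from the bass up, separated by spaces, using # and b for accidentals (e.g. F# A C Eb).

V/ii is a secondary dominant — the dominant triad of ii. ii in F# major is G#, so the applied chord's root is D#, a perfect fifth above.
Building a major triad on D# gives D#-F##-A#.

D# F## A#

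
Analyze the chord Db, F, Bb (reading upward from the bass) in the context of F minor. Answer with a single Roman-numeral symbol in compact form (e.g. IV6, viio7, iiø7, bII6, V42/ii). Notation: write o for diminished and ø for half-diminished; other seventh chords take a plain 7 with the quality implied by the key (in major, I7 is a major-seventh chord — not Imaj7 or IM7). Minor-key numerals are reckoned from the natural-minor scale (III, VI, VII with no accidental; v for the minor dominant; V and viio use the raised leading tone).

The pitches Bb-Db-F form a minor triad rooted on Bb.
Bb is scale degree 4 in F minor, and a minor triad on that degree is written iv.
With Db in the bass the chord is in first inversion, so the figured bass is 6.

iv6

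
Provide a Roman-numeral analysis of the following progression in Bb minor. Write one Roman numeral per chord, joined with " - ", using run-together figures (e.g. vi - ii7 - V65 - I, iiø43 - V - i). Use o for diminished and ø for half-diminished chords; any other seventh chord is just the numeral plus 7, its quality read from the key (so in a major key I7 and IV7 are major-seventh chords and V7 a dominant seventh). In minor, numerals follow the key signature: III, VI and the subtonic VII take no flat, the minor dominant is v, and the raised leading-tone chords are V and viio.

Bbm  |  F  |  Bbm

Bbm: minor triad on Bb = scale degree 1 → i.
F: major triad on F = scale degree 5 → V.
Bbm: root Bb is the tonic; minor triad there is i.

i - V - i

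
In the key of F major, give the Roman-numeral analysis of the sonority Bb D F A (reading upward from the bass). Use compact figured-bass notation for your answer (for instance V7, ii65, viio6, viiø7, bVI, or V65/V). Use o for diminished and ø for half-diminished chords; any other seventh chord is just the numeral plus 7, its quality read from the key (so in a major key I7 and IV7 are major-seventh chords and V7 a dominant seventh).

IV7

Stacked in thirds the chord is Bb-D-F-A: a major seventh chord on Bb.
In F major, Bb is the subdominant; the diatonic major seventh chord there is IV7.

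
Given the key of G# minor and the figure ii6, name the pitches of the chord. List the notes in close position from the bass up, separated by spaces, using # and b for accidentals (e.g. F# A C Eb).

ii6 is the minor supertonic, borrowed from the parallel major (the Dorian ii). In G# minor that root is A#.
So the chord is A#-C#-E#, a minor triad.
The figured bass 6 indicates first inversion, placing the third (C#) in the bass: C#-E#-A#.

C# E# A#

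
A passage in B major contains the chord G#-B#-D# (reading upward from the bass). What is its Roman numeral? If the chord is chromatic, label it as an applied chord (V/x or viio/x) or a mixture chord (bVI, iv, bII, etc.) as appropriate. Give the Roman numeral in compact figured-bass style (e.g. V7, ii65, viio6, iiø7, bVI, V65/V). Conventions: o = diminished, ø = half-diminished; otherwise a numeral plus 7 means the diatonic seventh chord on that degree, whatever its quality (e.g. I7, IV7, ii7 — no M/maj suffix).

The pitches G#-B#-D# form a major triad rooted on G#.
G# is not a diatonic chord root with this quality in B major, but it lies a perfect fifth above C# (ii), so the chord functions as an applied dominant of ii.

V/ii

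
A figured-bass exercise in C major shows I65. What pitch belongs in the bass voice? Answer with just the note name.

I in C major has root C; the chord is C-E-G-B.
The figure 65 means first inversion — the third is in the bass.

E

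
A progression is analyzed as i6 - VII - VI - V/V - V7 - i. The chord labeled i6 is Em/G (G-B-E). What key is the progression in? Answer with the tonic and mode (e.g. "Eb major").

The anchor chord is a minor triad on E, labeled i6.
If E is scale degree 1 and the mode makes that degree carry a minor triad, the tonic is E and the mode is minor.

E minor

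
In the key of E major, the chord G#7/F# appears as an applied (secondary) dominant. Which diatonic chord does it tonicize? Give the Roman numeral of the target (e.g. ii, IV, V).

vi

The chord is a dominant seventh chord on G#.
A dominant resolves down a perfect fifth: G# → C#. In E major, C# is scale degree 6, i.e. vi.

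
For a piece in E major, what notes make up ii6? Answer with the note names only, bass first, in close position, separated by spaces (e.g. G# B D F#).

A C# F#

The numeral's case and figure indicate a minor triad. In E major its root, scale degree 2, is F#.
Stacking thirds from F# gives F#-A-C#.
With the 6 figure the chord is in first inversion; from the bass A upward in close position it reads A-C#-F#.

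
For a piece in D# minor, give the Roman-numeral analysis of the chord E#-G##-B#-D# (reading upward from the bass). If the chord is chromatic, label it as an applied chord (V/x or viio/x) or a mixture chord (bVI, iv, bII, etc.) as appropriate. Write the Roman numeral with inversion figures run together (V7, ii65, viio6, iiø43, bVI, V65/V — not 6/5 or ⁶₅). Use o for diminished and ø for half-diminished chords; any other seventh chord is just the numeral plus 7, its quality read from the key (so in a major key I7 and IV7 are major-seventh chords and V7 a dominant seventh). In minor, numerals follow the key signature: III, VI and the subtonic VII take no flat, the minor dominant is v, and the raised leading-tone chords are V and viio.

V7/V

The pitches E#-G##-B#-D# form a dominant seventh chord rooted on E#.
E# is not a diatonic chord root with this quality in D# minor, but it lies a perfect fifth above A# (V), so the chord functions as an applied dominant of V.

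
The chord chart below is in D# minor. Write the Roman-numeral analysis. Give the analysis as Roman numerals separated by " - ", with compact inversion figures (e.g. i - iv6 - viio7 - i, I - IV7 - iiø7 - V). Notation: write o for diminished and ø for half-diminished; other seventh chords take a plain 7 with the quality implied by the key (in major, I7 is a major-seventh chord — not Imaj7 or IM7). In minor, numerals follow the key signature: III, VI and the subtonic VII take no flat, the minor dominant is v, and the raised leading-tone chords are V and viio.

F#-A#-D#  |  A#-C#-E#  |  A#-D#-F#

i6 - v - i64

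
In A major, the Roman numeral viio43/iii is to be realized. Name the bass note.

F#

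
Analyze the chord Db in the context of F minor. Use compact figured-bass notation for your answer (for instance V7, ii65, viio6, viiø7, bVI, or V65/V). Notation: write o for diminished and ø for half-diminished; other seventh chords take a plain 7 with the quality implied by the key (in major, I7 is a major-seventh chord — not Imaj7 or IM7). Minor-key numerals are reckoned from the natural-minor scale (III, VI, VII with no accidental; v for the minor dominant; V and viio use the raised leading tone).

The pitches Db-F-Ab form a major triad rooted on Db.
In F minor, Db is the submediant; the diatonic major triad there is VI.

VI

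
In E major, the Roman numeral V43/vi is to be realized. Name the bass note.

D#

The applied chord V43/vi is rooted on G#: G#-B#-D#-F#.
The figure 43 means second inversion — the fifth is in the bass.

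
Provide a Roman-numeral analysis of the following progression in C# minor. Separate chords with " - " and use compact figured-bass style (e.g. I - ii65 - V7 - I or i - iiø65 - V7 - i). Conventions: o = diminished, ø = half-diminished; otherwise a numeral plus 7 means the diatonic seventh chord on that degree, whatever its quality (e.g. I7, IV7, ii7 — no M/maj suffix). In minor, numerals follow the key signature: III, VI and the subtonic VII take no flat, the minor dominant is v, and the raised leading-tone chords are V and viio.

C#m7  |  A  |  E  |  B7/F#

i7 - VI - III - VII43

C#m7: root C# is the tonic; minor seventh chord there is i7.
A: root A is the submediant; major triad there is VI.
E has root E, degree 3 in C# minor, so III.
B7/F#: dominant seventh chord on B = scale degree 7 → VII43.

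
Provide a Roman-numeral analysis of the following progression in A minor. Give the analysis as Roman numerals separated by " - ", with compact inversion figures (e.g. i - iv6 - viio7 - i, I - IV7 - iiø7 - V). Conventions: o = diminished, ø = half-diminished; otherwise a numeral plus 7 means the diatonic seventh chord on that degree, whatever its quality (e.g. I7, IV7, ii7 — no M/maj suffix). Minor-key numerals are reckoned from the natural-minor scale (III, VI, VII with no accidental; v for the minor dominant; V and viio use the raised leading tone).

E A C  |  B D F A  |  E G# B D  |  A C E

E-A-C has root A, degree 1 in A minor, so i64.
B-D-F-A: half-diminished seventh chord on B = scale degree 2 → iiø7.
E-G#-B-D: dominant seventh chord on E = scale degree 5 → V7.
A-C-E: minor triad on A = scale degree 1 → i.

i64 - iiø7 - V7 - i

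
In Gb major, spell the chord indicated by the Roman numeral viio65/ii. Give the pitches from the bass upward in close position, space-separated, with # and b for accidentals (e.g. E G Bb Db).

Bb Db Fb G

viio65/ii is a secondary leading-tone chord. The target ii is Ab in Gb major; the applied chord is rooted a semitone below, on G.
Building a fully diminished seventh chord on G gives G-Bb-Db-Fb.
The figured bass 65 indicates first inversion, placing the third (Bb) in the bass: Bb-Db-Fb-G.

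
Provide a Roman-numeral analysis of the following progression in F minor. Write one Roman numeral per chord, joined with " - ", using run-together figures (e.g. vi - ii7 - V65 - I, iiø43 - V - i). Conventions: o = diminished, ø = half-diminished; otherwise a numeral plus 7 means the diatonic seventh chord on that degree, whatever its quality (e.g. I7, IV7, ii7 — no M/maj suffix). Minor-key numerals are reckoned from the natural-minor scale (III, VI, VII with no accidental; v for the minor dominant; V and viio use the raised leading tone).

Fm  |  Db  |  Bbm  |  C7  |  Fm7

i - VI - iv - V7 - i7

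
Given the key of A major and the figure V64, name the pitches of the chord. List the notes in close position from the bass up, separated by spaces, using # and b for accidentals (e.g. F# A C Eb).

In A major, scale degree 5 is E, and the diatonic chord built there is a major triad.
Stacking thirds from E gives E-G#-B.
With the 64 figure the chord is in second inversion; from the bass B upward in close position it reads B-E-G#.

B E G#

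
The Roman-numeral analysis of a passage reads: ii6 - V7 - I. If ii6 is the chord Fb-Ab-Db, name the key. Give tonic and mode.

ii6 is given as Fb-Ab-Db — a minor triad with root Db.
If Db is scale degree 2 and the mode makes that degree carry a minor triad, the tonic is Cb and the mode is major.

Cb major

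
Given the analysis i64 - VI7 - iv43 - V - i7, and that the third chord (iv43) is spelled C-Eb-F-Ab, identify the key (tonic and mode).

C minor

The anchor chord is a minor seventh chord on F, labeled iv43.
iv43 on F implies F is the subdominant; that puts the tonic at C, and the lowercase numeral fits minor mode.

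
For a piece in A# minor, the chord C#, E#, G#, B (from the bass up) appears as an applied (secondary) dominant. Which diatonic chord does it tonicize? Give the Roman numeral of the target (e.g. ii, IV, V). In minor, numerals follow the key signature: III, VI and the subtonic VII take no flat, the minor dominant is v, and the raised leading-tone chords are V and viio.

VI

The chord is a dominant seventh chord on C#.
A dominant resolves down a perfect fifth: C# → F#. In A# minor, F# is scale degree 6, i.e. VI.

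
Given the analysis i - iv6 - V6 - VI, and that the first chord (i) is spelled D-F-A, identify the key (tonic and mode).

i is given as D-F-A — a minor triad with root D.
If D is scale degree 1 and the mode makes that degree carry a minor triad, the tonic is D and the mode is minor.

D minor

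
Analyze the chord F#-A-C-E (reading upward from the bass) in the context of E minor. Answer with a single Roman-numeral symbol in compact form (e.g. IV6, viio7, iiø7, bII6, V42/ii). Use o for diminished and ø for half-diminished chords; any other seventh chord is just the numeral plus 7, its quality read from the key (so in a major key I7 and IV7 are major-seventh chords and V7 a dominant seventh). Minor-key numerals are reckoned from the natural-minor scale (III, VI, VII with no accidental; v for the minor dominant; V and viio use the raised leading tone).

Stacked in thirds the chord is F#-A-C-E: a half-diminished seventh chord on F#.
In E minor, F# is the supertonic; the diatonic half-diminished seventh chord there is iiø7.

iiø7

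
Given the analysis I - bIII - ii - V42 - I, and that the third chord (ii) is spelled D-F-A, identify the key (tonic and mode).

C major

The anchor chord is a minor triad on D, labeled ii.
Counting down one scale step from D places the tonic on C; a minor triad on degree 2 is diatonic only in major.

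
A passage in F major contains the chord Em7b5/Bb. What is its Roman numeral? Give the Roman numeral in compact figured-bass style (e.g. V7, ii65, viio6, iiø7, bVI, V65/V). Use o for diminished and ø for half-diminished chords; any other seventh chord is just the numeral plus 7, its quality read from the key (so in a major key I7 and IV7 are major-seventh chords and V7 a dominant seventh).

viiø43

The pitches E-G-Bb-D form a half-diminished seventh chord rooted on E.
E is scale degree 7 in F major, and a half-diminished seventh chord on that degree is written viiø7.
With Bb in the bass the chord is in second inversion, so the figured bass is 43.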